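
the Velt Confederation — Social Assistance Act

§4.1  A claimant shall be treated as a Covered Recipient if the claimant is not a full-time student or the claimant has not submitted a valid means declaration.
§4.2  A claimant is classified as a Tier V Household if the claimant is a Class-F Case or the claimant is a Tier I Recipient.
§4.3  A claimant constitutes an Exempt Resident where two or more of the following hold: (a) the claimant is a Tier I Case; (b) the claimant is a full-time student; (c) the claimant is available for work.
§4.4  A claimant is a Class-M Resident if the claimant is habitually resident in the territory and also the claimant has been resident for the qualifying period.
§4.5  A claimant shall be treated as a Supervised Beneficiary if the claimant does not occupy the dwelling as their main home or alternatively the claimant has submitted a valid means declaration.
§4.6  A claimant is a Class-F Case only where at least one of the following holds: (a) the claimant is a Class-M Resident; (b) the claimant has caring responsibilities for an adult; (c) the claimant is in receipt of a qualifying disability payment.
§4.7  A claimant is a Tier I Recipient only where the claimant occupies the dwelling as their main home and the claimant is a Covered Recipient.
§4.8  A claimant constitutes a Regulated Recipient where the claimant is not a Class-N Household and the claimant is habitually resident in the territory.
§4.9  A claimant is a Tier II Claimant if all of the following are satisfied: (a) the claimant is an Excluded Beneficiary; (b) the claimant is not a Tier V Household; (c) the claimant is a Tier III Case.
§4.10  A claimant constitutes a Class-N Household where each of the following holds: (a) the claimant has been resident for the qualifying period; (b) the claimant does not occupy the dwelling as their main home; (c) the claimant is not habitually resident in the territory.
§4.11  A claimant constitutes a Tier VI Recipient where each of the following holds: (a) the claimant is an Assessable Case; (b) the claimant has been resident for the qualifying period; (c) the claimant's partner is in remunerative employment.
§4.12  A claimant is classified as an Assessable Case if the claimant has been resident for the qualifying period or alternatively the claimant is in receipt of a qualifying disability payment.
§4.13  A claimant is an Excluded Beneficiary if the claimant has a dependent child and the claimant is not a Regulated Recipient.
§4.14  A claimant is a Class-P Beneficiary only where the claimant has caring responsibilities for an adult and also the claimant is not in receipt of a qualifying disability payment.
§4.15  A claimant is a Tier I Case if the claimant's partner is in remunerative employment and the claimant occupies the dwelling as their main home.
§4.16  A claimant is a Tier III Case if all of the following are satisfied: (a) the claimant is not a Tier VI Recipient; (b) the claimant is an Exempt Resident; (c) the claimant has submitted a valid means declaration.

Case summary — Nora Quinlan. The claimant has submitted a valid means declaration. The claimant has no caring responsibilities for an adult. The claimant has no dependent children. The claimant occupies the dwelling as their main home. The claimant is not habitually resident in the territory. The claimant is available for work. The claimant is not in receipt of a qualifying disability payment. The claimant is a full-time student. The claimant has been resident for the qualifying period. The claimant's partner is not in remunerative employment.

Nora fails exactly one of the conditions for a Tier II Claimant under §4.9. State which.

Excluded Beneficiary

§4.10 — Class-N Household: [the claimant has been resident for the qualifying period? yes] AND [the claimant does not occupy the dwelling as their main home? no] AND [the claimant is not habitually resident in the territory? yes] → not satisfied.
§4.8 — Regulated Recipient: [not a Class-N Household (§4.10)? yes] AND [the claimant is habitually resident in the territory? no] → not satisfied.
§4.13 — Excluded Beneficiary: [the claimant has a dependent child? no] AND [not a Regulated Recipient (§4.8)? yes] → not satisfied.
§4.4 — Class-M Resident: [the claimant is habitually resident in the territory? no] AND [the claimant has been resident for the qualifying period? yes] → not satisfied.
§4.6 — Class-F Case: [Class-M Resident (§4.4)? no] OR [the claimant has caring responsibilities for an adult? no] OR [the claimant is in receipt of a qualifying disability payment? no] → not satisfied.
§4.1 — Covered Recipient: [the claimant is not a full-time student? no] OR [the claimant has not submitted a valid means declaration? no] → not satisfied.
§4.7 — Tier I Recipient: [the claimant occupies the dwelling as their main home? yes] AND [Covered Recipient (§4.1)? no] → not satisfied.
§4.2 — Tier V Household: [Class-F Case (§4.6)? no] OR [Tier I Recipient (§4.7)? no] → not satisfied.
§4.12 — Assessable Case: [the claimant has been resident for the qualifying period? yes] OR [the claimant is in receipt of a qualifying disability payment? no] → satisfied.
§4.11 — Tier VI Recipient: [Assessable Case (§4.12)? yes] AND [the claimant has been resident for the qualifying period? yes] AND [the claimant's partner is in remunerative employment? no] → not satisfied.
§4.15 — Tier I Case: [the claimant's partner is in remunerative employment? no] AND [the claimant occupies the dwelling as their main home? yes] → not satisfied.
§4.3 — Exempt Resident: Tier I Case (§4.15)? no; the claimant is a full-time student? yes; the claimant is available for work? yes — 2 of 3 hold (need ≥2) → satisfied.
§4.16 — Tier III Case: [not a Tier VI Recipient (§4.11)? yes] AND [Exempt Resident (§4.3)? yes] AND [the claimant has submitted a valid means declaration? yes] → satisfied.
§4.9 — Tier II Claimant: [Excluded Beneficiary (§4.13)? no] AND [not a Tier V Household (§4.2)? yes] AND [Tier III Case (§4.16)? yes] → not satisfied.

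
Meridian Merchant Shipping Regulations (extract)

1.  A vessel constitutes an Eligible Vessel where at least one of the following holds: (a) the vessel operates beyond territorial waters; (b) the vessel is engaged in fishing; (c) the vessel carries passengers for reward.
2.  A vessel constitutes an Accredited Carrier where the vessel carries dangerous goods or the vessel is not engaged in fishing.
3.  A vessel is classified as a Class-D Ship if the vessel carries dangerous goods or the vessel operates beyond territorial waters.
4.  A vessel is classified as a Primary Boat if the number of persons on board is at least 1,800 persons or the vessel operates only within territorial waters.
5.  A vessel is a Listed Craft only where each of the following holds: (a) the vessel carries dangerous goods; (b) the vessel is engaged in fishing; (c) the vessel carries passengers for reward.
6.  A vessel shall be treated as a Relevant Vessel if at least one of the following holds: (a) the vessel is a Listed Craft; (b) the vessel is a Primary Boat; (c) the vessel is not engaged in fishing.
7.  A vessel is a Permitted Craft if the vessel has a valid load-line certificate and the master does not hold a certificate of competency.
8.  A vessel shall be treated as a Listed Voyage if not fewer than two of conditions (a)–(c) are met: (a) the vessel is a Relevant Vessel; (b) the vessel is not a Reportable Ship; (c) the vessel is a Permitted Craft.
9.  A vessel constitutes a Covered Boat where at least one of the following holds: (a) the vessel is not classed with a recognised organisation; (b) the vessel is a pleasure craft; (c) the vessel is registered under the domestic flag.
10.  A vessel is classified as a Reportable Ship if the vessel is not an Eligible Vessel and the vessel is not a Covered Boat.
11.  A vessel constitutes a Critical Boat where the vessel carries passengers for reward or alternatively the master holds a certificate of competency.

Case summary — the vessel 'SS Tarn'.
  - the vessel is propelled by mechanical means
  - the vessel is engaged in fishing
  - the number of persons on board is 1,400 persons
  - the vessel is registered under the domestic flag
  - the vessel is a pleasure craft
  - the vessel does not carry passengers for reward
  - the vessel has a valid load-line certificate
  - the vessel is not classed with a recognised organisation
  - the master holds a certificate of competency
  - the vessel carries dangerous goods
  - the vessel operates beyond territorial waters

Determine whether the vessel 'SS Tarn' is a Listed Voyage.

No

paragraph 5 — Listed Craft: [the vessel carries dangerous goods? yes] AND [the vessel is engaged in fishing? yes] AND [the vessel carries passengers for reward? no] → not satisfied.
paragraph 4 — Primary Boat: [number of persons on board: 1,400 persons ≥ 1,800 persons? no] OR [the vessel operates only within territorial waters? no] → not satisfied.
paragraph 6 — Relevant Vessel: [Listed Craft (paragraph 5)? no] OR [Primary Boat (paragraph 4)? no] OR [the vessel is not engaged in fishing? no] → not satisfied.
paragraph 1 — Eligible Vessel: [the vessel operates beyond territorial waters? yes] OR [the vessel is engaged in fishing? yes] OR [the vessel carries passengers for reward? no] → satisfied.
paragraph 9 — Covered Boat: [the vessel is not classed with a recognised organisation? yes] OR [the vessel is a pleasure craft? yes] OR [the vessel is registered under the domestic flag? yes] → satisfied.
paragraph 10 — Reportable Ship: [not an Eligible Vessel (paragraph 1)? no] AND [not a Covered Boat (paragraph 9)? no] → not satisfied.
paragraph 7 — Permitted Craft: [the vessel has a valid load-line certificate? yes] AND [the master does not hold a certificate of competency? no] → not satisfied.
paragraph 8 — Listed Voyage: Relevant Vessel (paragraph 6)? no; not a Reportable Ship (paragraph 10)? yes; Permitted Craft (paragraph 7)? no — 1 of 3 hold (need ≥2) → not satisfied.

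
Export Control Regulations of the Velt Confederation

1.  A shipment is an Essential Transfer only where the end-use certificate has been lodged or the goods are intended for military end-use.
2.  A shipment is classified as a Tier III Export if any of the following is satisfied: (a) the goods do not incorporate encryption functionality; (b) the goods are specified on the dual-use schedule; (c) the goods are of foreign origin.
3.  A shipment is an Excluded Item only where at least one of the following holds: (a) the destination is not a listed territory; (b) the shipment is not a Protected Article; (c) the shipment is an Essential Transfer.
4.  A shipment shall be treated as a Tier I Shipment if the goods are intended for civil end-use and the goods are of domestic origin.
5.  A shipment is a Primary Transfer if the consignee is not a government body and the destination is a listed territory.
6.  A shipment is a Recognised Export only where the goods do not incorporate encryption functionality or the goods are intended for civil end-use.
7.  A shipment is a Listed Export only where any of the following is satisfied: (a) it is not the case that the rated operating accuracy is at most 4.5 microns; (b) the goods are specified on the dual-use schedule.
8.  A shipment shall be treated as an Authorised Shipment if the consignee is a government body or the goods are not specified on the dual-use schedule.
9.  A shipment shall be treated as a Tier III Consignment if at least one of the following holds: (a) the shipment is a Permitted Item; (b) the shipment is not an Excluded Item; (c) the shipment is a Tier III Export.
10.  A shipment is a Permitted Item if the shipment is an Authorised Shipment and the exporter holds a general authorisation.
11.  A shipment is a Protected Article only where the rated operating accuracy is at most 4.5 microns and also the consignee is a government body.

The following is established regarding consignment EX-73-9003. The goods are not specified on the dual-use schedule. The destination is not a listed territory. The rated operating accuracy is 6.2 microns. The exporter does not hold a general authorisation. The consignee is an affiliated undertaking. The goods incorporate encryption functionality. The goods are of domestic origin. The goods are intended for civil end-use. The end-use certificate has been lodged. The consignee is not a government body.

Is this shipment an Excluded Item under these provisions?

Yes

Under paragraph 11: rated operating accuracy: 6.2 microns ≤ 4.5 microns? no; and the consignee is a government body? no. So the shipment is not a Protected Article.
Under paragraph 1: the end-use certificate has been lodged? yes; or the goods are intended for military end-use? no. So the shipment is an Essential Transfer.
Under paragraph 3: the destination is not a listed territory? yes; or not a Protected Article (paragraph 11)? yes; or Essential Transfer (paragraph 1)? yes. So the shipment is an Excluded Item.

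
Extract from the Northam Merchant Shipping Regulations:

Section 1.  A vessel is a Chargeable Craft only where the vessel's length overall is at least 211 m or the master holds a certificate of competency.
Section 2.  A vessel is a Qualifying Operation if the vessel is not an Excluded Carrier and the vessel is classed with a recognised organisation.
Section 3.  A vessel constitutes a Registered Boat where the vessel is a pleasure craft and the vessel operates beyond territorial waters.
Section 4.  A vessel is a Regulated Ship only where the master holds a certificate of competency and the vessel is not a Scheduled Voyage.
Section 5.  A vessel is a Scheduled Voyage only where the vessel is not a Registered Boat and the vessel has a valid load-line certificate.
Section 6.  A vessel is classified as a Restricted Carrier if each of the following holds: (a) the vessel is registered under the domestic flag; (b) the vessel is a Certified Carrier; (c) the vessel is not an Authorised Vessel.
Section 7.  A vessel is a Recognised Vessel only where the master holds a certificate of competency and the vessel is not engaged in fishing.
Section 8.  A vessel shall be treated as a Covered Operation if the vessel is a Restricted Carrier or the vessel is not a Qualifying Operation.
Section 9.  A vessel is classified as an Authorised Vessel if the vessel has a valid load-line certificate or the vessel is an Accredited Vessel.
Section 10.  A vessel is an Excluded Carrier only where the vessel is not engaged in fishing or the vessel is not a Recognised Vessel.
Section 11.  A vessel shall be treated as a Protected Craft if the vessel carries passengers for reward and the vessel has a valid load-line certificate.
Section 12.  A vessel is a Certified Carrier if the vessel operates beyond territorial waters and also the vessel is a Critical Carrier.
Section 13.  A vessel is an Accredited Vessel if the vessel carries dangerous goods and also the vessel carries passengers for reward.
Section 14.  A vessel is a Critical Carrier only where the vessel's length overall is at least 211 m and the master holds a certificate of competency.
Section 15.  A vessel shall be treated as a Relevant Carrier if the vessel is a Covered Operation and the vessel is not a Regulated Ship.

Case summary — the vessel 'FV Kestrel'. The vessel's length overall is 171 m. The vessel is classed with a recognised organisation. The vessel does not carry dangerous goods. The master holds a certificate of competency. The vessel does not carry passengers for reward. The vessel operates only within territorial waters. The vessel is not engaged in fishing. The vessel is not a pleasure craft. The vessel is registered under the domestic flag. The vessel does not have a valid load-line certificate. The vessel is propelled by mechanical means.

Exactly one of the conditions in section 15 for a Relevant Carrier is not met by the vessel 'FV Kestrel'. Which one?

section 14 — Critical Carrier: [vessel's length overall: 171 m ≥ 211 m? no] AND [the master holds a certificate of competency? yes] → not satisfied.
section 12 — Certified Carrier: [the vessel operates beyond territorial waters? no] AND [Critical Carrier (section 14)? no] → not satisfied.
section 13 — Accredited Vessel: [the vessel carries dangerous goods? no] AND [the vessel carries passengers for reward? no] → not satisfied.
section 9 — Authorised Vessel: [the vessel has a valid load-line certificate? no] OR [Accredited Vessel (section 13)? no] → not satisfied.
section 6 — Restricted Carrier: [the vessel is registered under the domestic flag? yes] AND [Certified Carrier (section 12)? no] AND [not an Authorised Vessel (section 9)? yes] → not satisfied.
section 7 — Recognised Vessel: [the master holds a certificate of competency? yes] AND [the vessel is not engaged in fishing? yes] → satisfied.
section 10 — Excluded Carrier: [the vessel is not engaged in fishing? yes] OR [not a Recognised Vessel (section 7)? no] → satisfied.
section 2 — Qualifying Operation: [not an Excluded Carrier (section 10)? no] AND [the vessel is classed with a recognised organisation? yes] → not satisfied.
section 8 — Covered Operation: [Restricted Carrier (section 6)? no] OR [not a Qualifying Operation (section 2)? yes] → satisfied.
section 3 — Registered Boat: [the vessel is a pleasure craft? no] AND [the vessel operates beyond territorial waters? no] → not satisfied.
section 5 — Scheduled Voyage: [not a Registered Boat (section 3)? yes] AND [the vessel has a valid load-line certificate? no] → not satisfied.
section 4 — Regulated Ship: [the master holds a certificate of competency? yes] AND [not a Scheduled Voyage (section 5)? yes] → satisfied.
section 15 — Relevant Carrier: [Covered Operation (section 8)? yes] AND [not a Regulated Ship (section 4)? no] → not satisfied.

Regulated Ship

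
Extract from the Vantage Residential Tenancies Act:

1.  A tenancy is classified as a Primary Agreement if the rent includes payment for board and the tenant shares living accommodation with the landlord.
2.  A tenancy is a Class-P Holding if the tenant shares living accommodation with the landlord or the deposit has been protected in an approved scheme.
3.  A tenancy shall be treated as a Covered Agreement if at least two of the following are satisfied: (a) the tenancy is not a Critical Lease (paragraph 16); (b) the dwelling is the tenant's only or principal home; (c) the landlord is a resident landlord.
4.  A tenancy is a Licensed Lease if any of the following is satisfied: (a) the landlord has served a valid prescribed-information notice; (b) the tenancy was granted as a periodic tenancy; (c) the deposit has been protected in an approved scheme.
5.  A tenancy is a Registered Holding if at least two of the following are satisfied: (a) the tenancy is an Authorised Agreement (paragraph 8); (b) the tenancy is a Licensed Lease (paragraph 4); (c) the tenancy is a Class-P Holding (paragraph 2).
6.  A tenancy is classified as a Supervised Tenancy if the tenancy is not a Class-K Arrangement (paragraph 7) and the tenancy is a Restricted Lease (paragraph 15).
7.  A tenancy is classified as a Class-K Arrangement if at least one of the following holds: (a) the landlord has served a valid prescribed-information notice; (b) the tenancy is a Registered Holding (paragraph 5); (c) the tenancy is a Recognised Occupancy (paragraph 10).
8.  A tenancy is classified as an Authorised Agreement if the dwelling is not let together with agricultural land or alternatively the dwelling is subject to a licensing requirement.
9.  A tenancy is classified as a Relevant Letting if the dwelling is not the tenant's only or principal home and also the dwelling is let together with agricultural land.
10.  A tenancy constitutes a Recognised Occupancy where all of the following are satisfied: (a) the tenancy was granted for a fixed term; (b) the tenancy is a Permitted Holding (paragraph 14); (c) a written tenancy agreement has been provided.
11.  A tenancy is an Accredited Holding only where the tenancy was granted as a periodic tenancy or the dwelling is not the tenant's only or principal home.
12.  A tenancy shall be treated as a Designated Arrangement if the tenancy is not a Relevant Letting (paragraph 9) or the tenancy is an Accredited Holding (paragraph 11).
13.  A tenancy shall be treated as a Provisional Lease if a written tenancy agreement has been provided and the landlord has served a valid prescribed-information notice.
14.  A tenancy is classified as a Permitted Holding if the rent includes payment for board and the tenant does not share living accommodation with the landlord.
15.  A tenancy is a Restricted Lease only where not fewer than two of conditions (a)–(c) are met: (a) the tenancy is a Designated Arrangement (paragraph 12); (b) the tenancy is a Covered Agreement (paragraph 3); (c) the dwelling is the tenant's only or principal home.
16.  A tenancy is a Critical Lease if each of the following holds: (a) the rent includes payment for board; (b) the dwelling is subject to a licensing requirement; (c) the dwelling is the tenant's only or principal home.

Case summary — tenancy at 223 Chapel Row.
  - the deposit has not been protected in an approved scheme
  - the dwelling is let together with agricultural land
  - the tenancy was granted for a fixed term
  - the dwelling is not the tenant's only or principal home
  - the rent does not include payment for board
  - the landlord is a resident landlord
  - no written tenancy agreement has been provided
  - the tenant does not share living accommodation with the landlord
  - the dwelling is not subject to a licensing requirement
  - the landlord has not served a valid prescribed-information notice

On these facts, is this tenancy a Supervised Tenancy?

paragraph 8 — Authorised Agreement: [the dwelling is not let together with agricultural land? no] OR [the dwelling is subject to a licensing requirement? no] → not satisfied.
paragraph 4 — Licensed Lease: [the landlord has served a valid prescribed-information notice? no] OR [the tenancy was granted as a periodic tenancy? no] OR [the deposit has been protected in an approved scheme? no] → not satisfied.
paragraph 2 — Class-P Holding: [the tenant shares living accommodation with the landlord? no] OR [the deposit has been protected in an approved scheme? no] → not satisfied.
paragraph 5 — Registered Holding: Authorised Agreement (paragraph 8)? no; Licensed Lease (paragraph 4)? no; Class-P Holding (paragraph 2)? no — 0 of 3 hold (need ≥2) → not satisfied.
paragraph 14 — Permitted Holding: [the rent includes payment for board? no] AND [the tenant does not share living accommodation with the landlord? yes] → not satisfied.
paragraph 10 — Recognised Occupancy: [the tenancy was granted for a fixed term? yes] AND [Permitted Holding (paragraph 14)? no] AND [a written tenancy agreement has been provided? no] → not satisfied.
paragraph 7 — Class-K Arrangement: [the landlord has served a valid prescribed-information notice? no] OR [Registered Holding (paragraph 5)? no] OR [Recognised Occupancy (paragraph 10)? no] → not satisfied.
paragraph 9 — Relevant Letting: [the dwelling is not the tenant's only or principal home? yes] AND [the dwelling is let together with agricultural land? yes] → satisfied.
paragraph 11 — Accredited Holding: [the tenancy was granted as a periodic tenancy? no] OR [the dwelling is not the tenant's only or principal home? yes] → satisfied.
paragraph 12 — Designated Arrangement: [not a Relevant Letting (paragraph 9)? no] OR [Accredited Holding (paragraph 11)? yes] → satisfied.
paragraph 16 — Critical Lease: [the rent includes payment for board? no] AND [the dwelling is subject to a licensing requirement? no] AND [the dwelling is the tenant's only or principal home? no] → not satisfied.
paragraph 3 — Covered Agreement: not a Critical Lease (paragraph 16)? yes; the dwelling is the tenant's only or principal home? no; the landlord is a resident landlord? yes — 2 of 3 hold (need ≥2) → satisfied.
paragraph 15 — Restricted Lease: Designated Arrangement (paragraph 12)? yes; Covered Agreement (paragraph 3)? yes; the dwelling is the tenant's only or principal home? no — 2 of 3 hold (need ≥2) → satisfied.
paragraph 6 — Supervised Tenancy: [not a Class-K Arrangement (paragraph 7)? yes] AND [Restricted Lease (paragraph 15)? yes] → satisfied.

Yes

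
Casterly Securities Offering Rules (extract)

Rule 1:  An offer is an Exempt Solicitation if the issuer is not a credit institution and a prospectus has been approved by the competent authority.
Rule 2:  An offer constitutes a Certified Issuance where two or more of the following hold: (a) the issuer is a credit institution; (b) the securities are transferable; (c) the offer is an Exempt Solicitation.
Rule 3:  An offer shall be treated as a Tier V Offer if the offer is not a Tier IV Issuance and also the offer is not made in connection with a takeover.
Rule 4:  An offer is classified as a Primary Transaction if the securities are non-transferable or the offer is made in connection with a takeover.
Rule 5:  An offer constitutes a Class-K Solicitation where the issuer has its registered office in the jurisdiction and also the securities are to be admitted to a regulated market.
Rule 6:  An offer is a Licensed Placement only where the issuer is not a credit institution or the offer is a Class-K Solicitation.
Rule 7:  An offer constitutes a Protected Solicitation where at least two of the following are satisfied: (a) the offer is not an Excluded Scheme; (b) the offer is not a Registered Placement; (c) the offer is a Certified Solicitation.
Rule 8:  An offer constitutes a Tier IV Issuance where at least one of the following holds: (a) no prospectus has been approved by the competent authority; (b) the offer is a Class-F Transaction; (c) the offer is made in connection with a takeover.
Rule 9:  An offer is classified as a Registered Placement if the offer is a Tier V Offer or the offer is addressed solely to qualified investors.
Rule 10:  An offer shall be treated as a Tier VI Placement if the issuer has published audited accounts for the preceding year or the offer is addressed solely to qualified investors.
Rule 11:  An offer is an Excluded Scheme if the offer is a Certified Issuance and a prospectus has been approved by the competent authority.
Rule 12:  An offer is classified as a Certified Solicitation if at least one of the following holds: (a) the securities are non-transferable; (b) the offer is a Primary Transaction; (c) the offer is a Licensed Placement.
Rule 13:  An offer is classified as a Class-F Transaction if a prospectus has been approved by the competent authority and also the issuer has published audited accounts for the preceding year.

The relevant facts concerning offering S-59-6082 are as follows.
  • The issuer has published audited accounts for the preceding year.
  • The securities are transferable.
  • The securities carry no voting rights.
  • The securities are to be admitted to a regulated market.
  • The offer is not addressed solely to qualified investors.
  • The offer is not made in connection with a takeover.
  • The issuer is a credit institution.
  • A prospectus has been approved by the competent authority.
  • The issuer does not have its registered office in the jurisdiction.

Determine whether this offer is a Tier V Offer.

No

Under rule 13: a prospectus has been approved by the competent authority? yes; and the issuer has published audited accounts for the preceding year? yes. So the offer is a Class-F Transaction.
Under rule 8: no prospectus has been approved by the competent authority? no; or Class-F Transaction (rule 13)? yes; or the offer is made in connection with a takeover? no. So the offer is a Tier IV Issuance.
Under rule 3: not a Tier IV Issuance (rule 8)? no; and the offer is not made in connection with a takeover? yes. So the offer is not a Tier V Offer.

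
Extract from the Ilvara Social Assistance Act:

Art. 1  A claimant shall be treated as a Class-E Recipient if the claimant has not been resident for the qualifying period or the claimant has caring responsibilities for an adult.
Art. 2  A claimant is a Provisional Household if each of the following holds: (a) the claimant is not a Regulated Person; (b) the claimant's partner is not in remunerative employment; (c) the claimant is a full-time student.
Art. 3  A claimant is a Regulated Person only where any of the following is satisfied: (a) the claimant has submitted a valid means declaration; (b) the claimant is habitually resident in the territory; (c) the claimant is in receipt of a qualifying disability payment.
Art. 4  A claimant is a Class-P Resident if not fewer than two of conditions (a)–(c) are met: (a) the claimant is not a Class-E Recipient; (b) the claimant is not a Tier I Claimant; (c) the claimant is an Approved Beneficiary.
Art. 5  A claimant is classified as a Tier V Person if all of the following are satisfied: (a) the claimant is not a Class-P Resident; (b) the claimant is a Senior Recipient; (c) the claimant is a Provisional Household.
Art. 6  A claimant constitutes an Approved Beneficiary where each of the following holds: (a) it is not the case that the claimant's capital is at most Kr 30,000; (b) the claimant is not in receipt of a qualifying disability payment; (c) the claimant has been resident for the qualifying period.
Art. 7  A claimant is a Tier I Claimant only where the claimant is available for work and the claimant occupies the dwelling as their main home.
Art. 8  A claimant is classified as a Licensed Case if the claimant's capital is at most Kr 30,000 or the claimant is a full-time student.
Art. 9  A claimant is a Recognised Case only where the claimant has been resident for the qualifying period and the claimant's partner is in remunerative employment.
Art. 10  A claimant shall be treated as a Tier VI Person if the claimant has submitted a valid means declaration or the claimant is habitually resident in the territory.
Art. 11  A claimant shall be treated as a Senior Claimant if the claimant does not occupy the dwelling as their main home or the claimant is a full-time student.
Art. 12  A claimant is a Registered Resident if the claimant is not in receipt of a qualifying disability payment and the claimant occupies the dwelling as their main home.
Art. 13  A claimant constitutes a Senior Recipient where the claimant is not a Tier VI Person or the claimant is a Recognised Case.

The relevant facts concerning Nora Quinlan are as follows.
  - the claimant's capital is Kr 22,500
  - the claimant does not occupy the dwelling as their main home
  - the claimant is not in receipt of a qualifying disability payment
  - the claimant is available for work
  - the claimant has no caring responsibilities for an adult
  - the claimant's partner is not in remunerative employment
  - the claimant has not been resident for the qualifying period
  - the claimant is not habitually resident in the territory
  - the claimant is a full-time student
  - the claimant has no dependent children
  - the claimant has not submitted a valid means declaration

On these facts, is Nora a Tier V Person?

Yes

Under article 1: the claimant has not been resident for the qualifying period? yes; or the claimant has caring responsibilities for an adult? no. So the claimant is a Class-E Recipient.
Under article 7: the claimant is available for work? yes; and the claimant occupies the dwelling as their main home? no. So the claimant is not a Tier I Claimant.
Under article 6: claimant's capital: Kr 22,500 ≤ Kr 30,000? yes, so negated condition no; and the claimant is not in receipt of a qualifying disability payment? yes; and the claimant has been resident for the qualifying period? no. So the claimant is not an Approved Beneficiary.
Under article 4: not a Class-E Recipient (article 1)? no; not a Tier I Claimant (article 7)? yes; Approved Beneficiary (article 6)? no — 1 of 3 hold (need ≥2) → not satisfied.
Under article 10: the claimant has submitted a valid means declaration? no; or the claimant is habitually resident in the territory? no. So the claimant is not a Tier VI Person.
Under article 9: the claimant has been resident for the qualifying period? no; and the claimant's partner is in remunerative employment? no. So the claimant is not a Recognised Case.
Under article 13: not a Tier VI Person (article 10)? yes; or Recognised Case (article 9)? no. So the claimant is a Senior Recipient.
Under article 3: the claimant has submitted a valid means declaration? no; or the claimant is habitually resident in the territory? no; or the claimant is in receipt of a qualifying disability payment? no. So the claimant is not a Regulated Person.
Under article 2: not a Regulated Person (article 3)? yes; and the claimant's partner is not in remunerative employment? yes; and the claimant is a full-time student? yes. So the claimant is a Provisional Household.
Under article 5: not a Class-P Resident (article 4)? yes; and Senior Recipient (article 13)? yes; and Provisional Household (article 2)? yes. So the claimant is a Tier V Person.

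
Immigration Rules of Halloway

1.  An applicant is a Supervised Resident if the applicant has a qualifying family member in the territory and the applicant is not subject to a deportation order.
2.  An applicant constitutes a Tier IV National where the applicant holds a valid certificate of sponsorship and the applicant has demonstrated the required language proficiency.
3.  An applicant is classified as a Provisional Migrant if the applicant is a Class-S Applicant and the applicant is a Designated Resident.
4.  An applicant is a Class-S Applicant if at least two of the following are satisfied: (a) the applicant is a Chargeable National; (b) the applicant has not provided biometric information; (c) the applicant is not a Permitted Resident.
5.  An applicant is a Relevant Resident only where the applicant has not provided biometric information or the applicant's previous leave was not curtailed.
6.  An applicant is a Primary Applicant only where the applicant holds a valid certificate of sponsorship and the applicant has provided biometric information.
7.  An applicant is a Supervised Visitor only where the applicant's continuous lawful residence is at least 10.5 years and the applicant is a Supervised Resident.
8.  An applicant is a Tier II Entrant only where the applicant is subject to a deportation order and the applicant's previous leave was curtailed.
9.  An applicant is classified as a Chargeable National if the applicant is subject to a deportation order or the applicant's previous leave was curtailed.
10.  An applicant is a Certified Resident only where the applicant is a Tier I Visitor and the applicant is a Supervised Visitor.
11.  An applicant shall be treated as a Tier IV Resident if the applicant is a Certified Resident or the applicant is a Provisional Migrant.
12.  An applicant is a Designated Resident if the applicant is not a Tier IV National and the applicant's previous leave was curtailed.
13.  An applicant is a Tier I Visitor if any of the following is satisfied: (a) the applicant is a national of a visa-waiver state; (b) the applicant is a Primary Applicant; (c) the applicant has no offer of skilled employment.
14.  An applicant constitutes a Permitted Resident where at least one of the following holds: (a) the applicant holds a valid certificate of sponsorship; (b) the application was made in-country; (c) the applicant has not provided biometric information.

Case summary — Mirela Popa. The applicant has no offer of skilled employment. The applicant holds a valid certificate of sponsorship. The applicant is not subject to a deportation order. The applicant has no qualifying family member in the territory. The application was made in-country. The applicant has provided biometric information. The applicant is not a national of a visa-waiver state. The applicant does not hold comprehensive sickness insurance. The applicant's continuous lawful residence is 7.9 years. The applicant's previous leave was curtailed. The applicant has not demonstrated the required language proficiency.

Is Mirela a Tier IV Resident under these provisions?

paragraph 6 — Primary Applicant: [the applicant holds a valid certificate of sponsorship? yes] AND [the applicant has provided biometric information? yes] → satisfied.
paragraph 13 — Tier I Visitor: [the applicant is a national of a visa-waiver state? no] OR [Primary Applicant (paragraph 6)? yes] OR [the applicant has no offer of skilled employment? yes] → satisfied.
paragraph 1 — Supervised Resident: [the applicant has a qualifying family member in the territory? no] AND [the applicant is not subject to a deportation order? yes] → not satisfied.
paragraph 7 — Supervised Visitor: [applicant's continuous lawful residence: 7.9 years ≥ 10.5 years? no] AND [Supervised Resident (paragraph 1)? no] → not satisfied.
paragraph 10 — Certified Resident: [Tier I Visitor (paragraph 13)? yes] AND [Supervised Visitor (paragraph 7)? no] → not satisfied.
paragraph 9 — Chargeable National: [the applicant is subject to a deportation order? no] OR [the applicant's previous leave was curtailed? yes] → satisfied.
paragraph 14 — Permitted Resident: [the applicant holds a valid certificate of sponsorship? yes] OR [the application was made in-country? yes] OR [the applicant has not provided biometric information? no] → satisfied.
paragraph 4 — Class-S Applicant: Chargeable National (paragraph 9)? yes; the applicant has not provided biometric information? no; not a Permitted Resident (paragraph 14)? no — 1 of 3 hold (need ≥2) → not satisfied.
paragraph 2 — Tier IV National: [the applicant holds a valid certificate of sponsorship? yes] AND [the applicant has demonstrated the required language proficiency? no] → not satisfied.
paragraph 12 — Designated Resident: [not a Tier IV National (paragraph 2)? yes] AND [the applicant's previous leave was curtailed? yes] → satisfied.
paragraph 3 — Provisional Migrant: [Class-S Applicant (paragraph 4)? no] AND [Designated Resident (paragraph 12)? yes] → not satisfied.
paragraph 11 — Tier IV Resident: [Certified Resident (paragraph 10)? no] OR [Provisional Migrant (paragraph 3)? no] → not satisfied.

No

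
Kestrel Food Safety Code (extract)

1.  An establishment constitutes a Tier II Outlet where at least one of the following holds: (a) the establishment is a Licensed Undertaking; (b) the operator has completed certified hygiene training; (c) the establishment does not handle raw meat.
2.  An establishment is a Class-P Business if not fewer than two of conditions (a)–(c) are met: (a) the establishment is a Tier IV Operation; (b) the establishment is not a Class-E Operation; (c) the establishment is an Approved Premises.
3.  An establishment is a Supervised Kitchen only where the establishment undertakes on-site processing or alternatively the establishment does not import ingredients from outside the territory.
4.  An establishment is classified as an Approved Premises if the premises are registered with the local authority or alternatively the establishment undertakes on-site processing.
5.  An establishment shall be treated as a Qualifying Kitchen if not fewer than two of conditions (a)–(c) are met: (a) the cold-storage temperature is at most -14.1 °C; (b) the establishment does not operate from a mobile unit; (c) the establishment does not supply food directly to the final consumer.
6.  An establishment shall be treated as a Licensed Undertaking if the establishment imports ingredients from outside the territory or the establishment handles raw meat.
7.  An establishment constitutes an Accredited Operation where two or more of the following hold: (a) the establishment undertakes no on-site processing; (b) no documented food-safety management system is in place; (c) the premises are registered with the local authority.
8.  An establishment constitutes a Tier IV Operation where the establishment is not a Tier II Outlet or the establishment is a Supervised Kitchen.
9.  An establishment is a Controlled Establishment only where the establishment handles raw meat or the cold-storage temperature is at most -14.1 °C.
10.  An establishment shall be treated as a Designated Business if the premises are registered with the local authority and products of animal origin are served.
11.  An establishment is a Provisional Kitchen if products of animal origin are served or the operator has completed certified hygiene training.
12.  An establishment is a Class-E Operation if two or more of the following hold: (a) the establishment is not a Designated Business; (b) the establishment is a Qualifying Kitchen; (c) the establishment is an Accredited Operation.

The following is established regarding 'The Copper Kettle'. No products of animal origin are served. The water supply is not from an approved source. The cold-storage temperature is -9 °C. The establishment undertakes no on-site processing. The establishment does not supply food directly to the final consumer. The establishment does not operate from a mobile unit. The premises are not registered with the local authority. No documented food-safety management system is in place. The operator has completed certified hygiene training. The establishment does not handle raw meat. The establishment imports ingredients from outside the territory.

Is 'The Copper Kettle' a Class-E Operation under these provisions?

Yes

Under paragraph 10: the premises are registered with the local authority? no; and products of animal origin are served? no. So the establishment is not a Designated Business.
Under paragraph 5: cold-storage temperature: -9 °C ≤ -14.1 °C? no; the establishment does not operate from a mobile unit? yes; the establishment does not supply food directly to the final consumer? yes — 2 of 3 hold (need ≥2) → satisfied.
Under paragraph 7: the establishment undertakes no on-site processing? yes; no documented food-safety management system is in place? yes; the premises are registered with the local authority? no — 2 of 3 hold (need ≥2) → satisfied.
Under paragraph 12: not a Designated Business (paragraph 10)? yes; Qualifying Kitchen (paragraph 5)? yes; Accredited Operation (paragraph 7)? yes — 3 of 3 hold (need ≥2) → satisfied.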